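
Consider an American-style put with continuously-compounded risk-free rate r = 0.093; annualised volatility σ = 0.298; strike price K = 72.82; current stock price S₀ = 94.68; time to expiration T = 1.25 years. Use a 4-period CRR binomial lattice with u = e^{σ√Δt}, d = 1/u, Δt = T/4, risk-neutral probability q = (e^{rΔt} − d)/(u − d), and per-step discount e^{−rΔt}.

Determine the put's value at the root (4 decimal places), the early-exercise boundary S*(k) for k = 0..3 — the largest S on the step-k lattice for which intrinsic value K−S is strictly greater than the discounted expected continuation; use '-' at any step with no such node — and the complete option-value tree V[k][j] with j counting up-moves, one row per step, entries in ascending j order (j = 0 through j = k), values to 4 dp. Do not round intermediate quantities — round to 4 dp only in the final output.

Δt=0.31250, u=1.18127, d=0.84655, q=0.54655, disc=e^(-rΔt)=0.97136
k=4 terminal: V=max(K-S,0) → 24.1942 4.9680 0.0000 0.0000 0.0000
k=3: j=0 S=57.4400 intr=15.3800 cont=13.2941 V=15.3800[EX]; j=1 S=80.1513 intr=0.0000 cont=2.1882 V=2.1882[hold]; j=2 S=111.8423 intr=0.0000 cont=0.0000 V=0.0000[hold]; j=3 S=156.0637 intr=0.0000 cont=0.0000 V=0.0000[hold]  S*(3)=57.4400
k=2: j=0 S=67.8520 intr=4.9680 cont=7.9360 V=7.9360[hold]; j=1 S=94.6800 intr=0.0000 cont=0.9638 V=0.9638[hold]; j=2 S=132.1155 intr=0.0000 cont=0.0000 V=0.0000[hold]  S*(2)=-
k=1: j=0 S=80.1513 intr=0.0000 cont=4.0072 V=4.0072[hold]; j=1 S=111.8423 intr=0.0000 cont=0.4245 V=0.4245[hold]  S*(1)=-
k=0: j=0 S=94.6800 intr=0.0000 cont=1.9904 V=1.9904[hold]  S*(0)=-

price = 1.9904
boundary = - - - 57.4400
tree:
1.9904
4.0072 0.4245
7.9360 0.9638 0.0000
15.3800 2.1882 0.0000 0.0000
24.1942 4.9680 0.0000 0.0000 0.0000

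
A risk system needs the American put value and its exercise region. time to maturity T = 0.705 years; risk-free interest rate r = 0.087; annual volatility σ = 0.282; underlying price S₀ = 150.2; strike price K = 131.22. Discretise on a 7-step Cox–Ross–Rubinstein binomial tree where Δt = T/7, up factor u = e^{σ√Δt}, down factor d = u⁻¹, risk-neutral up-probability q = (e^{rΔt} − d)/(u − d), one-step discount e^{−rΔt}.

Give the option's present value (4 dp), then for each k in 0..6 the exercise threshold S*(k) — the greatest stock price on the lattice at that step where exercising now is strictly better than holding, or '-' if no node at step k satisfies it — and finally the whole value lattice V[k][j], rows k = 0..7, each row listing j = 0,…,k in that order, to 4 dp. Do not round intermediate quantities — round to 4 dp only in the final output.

price = 3.9426
boundary = - - - - 105.0032 114.8337 105.0032
tree:
3.9426
6.6552 1.5713
10.9196 2.9351 0.3723
17.2961 5.3730 0.7937 0.0000
26.2168 9.5703 1.6918 0.0000 0.0000
35.2057 16.3863 3.6063 0.0000 0.0000 0.0000
43.4252 26.2168 7.6872 0.0000 0.0000 0.0000 0.0000
50.9409 35.2057 16.3863 0.0000 0.0000 0.0000 0.0000 0.0000

params: Δt=0.10071 u=1.09362 d=0.91439 q=0.52674 e^(-rΔt)=0.99128
t_7 payoffs: 50.9409 35.2057 16.3863 0.0000 0.0000 0.0000 0.0000 0.0000
t_6: node(6,0) S=87.7948 payoff=43.4252 vs cont=42.2804 → 43.4252 [stop]  node(6,1) S=105.0032 payoff=26.2168 vs cont=25.0720 → 26.2168 [stop]  node(6,2) S=125.5846 payoff=5.6354 vs cont=7.6872 → 7.6872 [wait]  node(6,3) S=150.2000 payoff=0.0000 vs cont=0.0000 → 0.0000 [wait]  node(6,4) S=179.6402 payoff=0.0000 vs cont=0.0000 → 0.0000 [wait]  node(6,5) S=214.8509 payoff=0.0000 vs cont=0.0000 → 0.0000 [wait]  node(6,6) S=256.9631 payoff=0.0000 vs cont=0.0000 → 0.0000 [wait]  ⇒ S*(6)=105.0032
t_5: node(5,0) S=96.0143 payoff=35.2057 vs cont=34.0610 → 35.2057 [stop]  node(5,1) S=114.8337 payoff=16.3863 vs cont=16.3129 → 16.3863 [stop]  node(5,2) S=137.3419 payoff=0.0000 vs cont=3.6063 → 3.6063 [wait]  node(5,3) S=164.2619 payoff=0.0000 vs cont=0.0000 → 0.0000 [wait]  node(5,4) S=196.4583 payoff=0.0000 vs cont=0.0000 → 0.0000 [wait]  node(5,5) S=234.9655 payoff=0.0000 vs cont=0.0000 → 0.0000 [wait]  ⇒ S*(5)=114.8337
t_4: node(4,0) S=105.0032 payoff=26.2168 vs cont=25.0720 → 26.2168 [stop]  node(4,1) S=125.5846 payoff=5.6354 vs cont=9.5703 → 9.5703 [wait]  node(4,2) S=150.2000 payoff=0.0000 vs cont=1.6918 → 1.6918 [wait]  node(4,3) S=179.6402 payoff=0.0000 vs cont=0.0000 → 0.0000 [wait]  node(4,4) S=214.8509 payoff=0.0000 vs cont=0.0000 → 0.0000 [wait]  ⇒ S*(4)=105.0032
t_3: node(3,0) S=114.8337 payoff=16.3863 vs cont=17.2961 → 17.2961 [wait]  node(3,1) S=137.3419 payoff=0.0000 vs cont=5.3730 → 5.3730 [wait]  node(3,2) S=164.2619 payoff=0.0000 vs cont=0.7937 → 0.7937 [wait]  node(3,3) S=196.4583 payoff=0.0000 vs cont=0.0000 → 0.0000 [wait]  ⇒ S*(3)=-
t_2: node(2,0) S=125.5846 payoff=5.6354 vs cont=10.9196 → 10.9196 [wait]  node(2,1) S=150.2000 payoff=0.0000 vs cont=2.9351 → 2.9351 [wait]  node(2,2) S=179.6402 payoff=0.0000 vs cont=0.3723 → 0.3723 [wait]  ⇒ S*(2)=-
t_1: node(1,0) S=137.3419 payoff=0.0000 vs cont=6.6552 → 6.6552 [wait]  node(1,1) S=164.2619 payoff=0.0000 vs cont=1.5713 → 1.5713 [wait]  ⇒ S*(1)=-
t_0: node(0,0) S=150.2000 payoff=0.0000 vs cont=3.9426 → 3.9426 [wait]  ⇒ S*(0)=-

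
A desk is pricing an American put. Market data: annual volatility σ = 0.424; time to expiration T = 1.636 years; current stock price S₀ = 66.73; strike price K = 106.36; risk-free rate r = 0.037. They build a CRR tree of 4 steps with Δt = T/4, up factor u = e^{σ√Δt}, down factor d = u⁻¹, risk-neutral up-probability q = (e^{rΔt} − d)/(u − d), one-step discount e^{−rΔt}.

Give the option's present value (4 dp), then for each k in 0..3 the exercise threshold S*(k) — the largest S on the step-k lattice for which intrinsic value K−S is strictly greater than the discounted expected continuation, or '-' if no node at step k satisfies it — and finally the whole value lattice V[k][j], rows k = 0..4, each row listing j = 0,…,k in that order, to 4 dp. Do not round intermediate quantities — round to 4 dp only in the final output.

Δt=0.40900  u=1.31149  d=0.76249  q=0.46040  discount=0.98498
step 4 (expiry): payoffs max(K−S,0) = 83.8038 67.5634 39.6300 0.0000 0.0000
step 3: (k=3,j=0): S=29.5821, (K−S)⁺=76.7779, hold=75.1804 ⇒ V=76.7779 exercise | (k=3,j=1): S=50.8812, (K−S)⁺=55.4788, hold=53.8814 ⇒ V=55.4788 exercise | (k=3,j=2): S=87.5155, (K−S)⁺=18.8445, hold=21.0633 ⇒ V=21.0633 continue | (k=3,j=3): S=150.5264, (K−S)⁺=0.0000, hold=0.0000 ⇒ V=0.0000 continue  boundary S*=50.8812
step 2: (k=2,j=0): S=38.7966, (K−S)⁺=67.5634, hold=65.9660 ⇒ V=67.5634 exercise | (k=2,j=1): S=66.7300, (K−S)⁺=39.6300, hold=39.0388 ⇒ V=39.6300 exercise | (k=2,j=2): S=114.7754, (K−S)⁺=0.0000, hold=11.1951 ⇒ V=11.1951 continue  boundary S*=66.7300
step 1: (k=1,j=0): S=50.8812, (K−S)⁺=55.4788, hold=53.8814 ⇒ V=55.4788 exercise | (k=1,j=1): S=87.5155, (K−S)⁺=18.8445, hold=26.1401 ⇒ V=26.1401 continue  boundary S*=50.8812
step 0: (k=0,j=0): S=66.7300, (K−S)⁺=39.6300, hold=41.3410 ⇒ V=41.3410 continue  boundary S*=-

price = 41.3410
boundary = - 50.8812 66.7300 50.8812
tree:
41.3410
55.4788 26.1401
67.5634 39.6300 11.1951
76.7779 55.4788 21.0633 0.0000
83.8038 67.5634 39.6300 0.0000 0.0000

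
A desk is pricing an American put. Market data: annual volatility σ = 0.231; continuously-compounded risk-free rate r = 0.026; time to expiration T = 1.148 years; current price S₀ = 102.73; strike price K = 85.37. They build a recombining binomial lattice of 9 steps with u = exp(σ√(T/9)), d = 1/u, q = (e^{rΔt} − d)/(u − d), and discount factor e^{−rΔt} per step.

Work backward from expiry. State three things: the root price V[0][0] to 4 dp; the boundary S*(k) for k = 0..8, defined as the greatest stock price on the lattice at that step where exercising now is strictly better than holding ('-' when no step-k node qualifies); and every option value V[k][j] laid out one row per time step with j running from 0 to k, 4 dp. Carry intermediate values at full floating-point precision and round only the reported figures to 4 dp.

Δt=0.12756, u=1.08600, d=0.92081, q=0.49950, disc=e^(-rΔt)=0.99669
k=9 terminal: V=max(K-S,0) → 36.4791 27.7083 17.3639 5.1639 0.0000 0.0000 0.0000 0.0000 0.0000 0.0000
k=8: j=0 S=53.0955 intr=32.2745 cont=31.9918 V=32.2745[EX]; j=1 S=62.6207 intr=22.7493 cont=22.4667 V=22.7493[EX]; j=2 S=73.8546 intr=11.5154 cont=11.2327 V=11.5154[EX]; j=3 S=87.1039 intr=0.0000 cont=2.5760 V=2.5760[hold]; j=4 S=102.7300 intr=0.0000 cont=0.0000 V=0.0000[hold]; j=5 S=121.1594 intr=0.0000 cont=0.0000 V=0.0000[hold]; j=6 S=142.8950 intr=0.0000 cont=0.0000 V=0.0000[hold]; j=7 S=168.5299 intr=0.0000 cont=0.0000 V=0.0000[hold]; j=8 S=198.7635 intr=0.0000 cont=0.0000 V=0.0000[hold]  S*(8)=73.8546
k=7: j=0 S=57.6617 intr=27.7083 cont=27.4256 V=27.7083[EX]; j=1 S=68.0061 intr=17.3639 cont=17.0813 V=17.3639[EX]; j=2 S=80.2061 intr=5.1639 cont=7.0269 V=7.0269[hold]; j=3 S=94.5948 intr=0.0000 cont=1.2850 V=1.2850[hold]; j=4 S=111.5648 intr=0.0000 cont=0.0000 V=0.0000[hold]; j=5 S=131.5792 intr=0.0000 cont=0.0000 V=0.0000[hold]; j=6 S=155.1840 intr=0.0000 cont=0.0000 V=0.0000[hold]; j=7 S=183.0235 intr=0.0000 cont=0.0000 V=0.0000[hold]  S*(7)=68.0061
k=6: j=0 S=62.6207 intr=22.7493 cont=22.4667 V=22.7493[EX]; j=1 S=73.8546 intr=11.5154 cont=12.1602 V=12.1602[hold]; j=2 S=87.1039 intr=0.0000 cont=4.1451 V=4.1451[hold]; j=3 S=102.7300 intr=0.0000 cont=0.6410 V=0.6410[hold]; j=4 S=121.1594 intr=0.0000 cont=0.0000 V=0.0000[hold]; j=5 S=142.8950 intr=0.0000 cont=0.0000 V=0.0000[hold]; j=6 S=168.5299 intr=0.0000 cont=0.0000 V=0.0000[hold]  S*(6)=62.6207
k=5: j=0 S=68.0061 intr=17.3639 cont=17.4023 V=17.4023[hold]; j=1 S=80.2061 intr=5.1639 cont=8.1297 V=8.1297[hold]; j=2 S=94.5948 intr=0.0000 cont=2.3869 V=2.3869[hold]; j=3 S=111.5648 intr=0.0000 cont=0.3198 V=0.3198[hold]; j=4 S=131.5792 intr=0.0000 cont=0.0000 V=0.0000[hold]; j=5 S=155.1840 intr=0.0000 cont=0.0000 V=0.0000[hold]  S*(5)=-
k=4: j=0 S=73.8546 intr=11.5154 cont=12.7284 V=12.7284[hold]; j=1 S=87.1039 intr=0.0000 cont=5.2437 V=5.2437[hold]; j=2 S=102.7300 intr=0.0000 cont=1.3499 V=1.3499[hold]; j=3 S=121.1594 intr=0.0000 cont=0.1595 V=0.1595[hold]; j=4 S=142.8950 intr=0.0000 cont=0.0000 V=0.0000[hold]  S*(4)=-
k=3: j=0 S=80.2061 intr=5.1639 cont=8.9601 V=8.9601[hold]; j=1 S=94.5948 intr=0.0000 cont=3.2879 V=3.2879[hold]; j=2 S=111.5648 intr=0.0000 cont=0.7528 V=0.7528[hold]; j=3 S=131.5792 intr=0.0000 cont=0.0796 V=0.0796[hold]  S*(3)=-
k=2: j=0 S=87.1039 intr=0.0000 cont=6.1065 V=6.1065[hold]; j=1 S=102.7300 intr=0.0000 cont=2.0149 V=2.0149[hold]; j=2 S=121.1594 intr=0.0000 cont=0.4151 V=0.4151[hold]  S*(2)=-
k=1: j=0 S=94.5948 intr=0.0000 cont=4.0493 V=4.0493[hold]; j=1 S=111.5648 intr=0.0000 cont=1.2118 V=1.2118[hold]  S*(1)=-
k=0: j=0 S=102.7300 intr=0.0000 cont=2.6233 V=2.6233[hold]  S*(0)=-

price = 2.6233
boundary = - - - - - - 62.6207 68.0061 73.8546
tree:
2.6233
4.0493 1.2118
6.1065 2.0149 0.4151
8.9601 3.2879 0.7528 0.0796
12.7284 5.2437 1.3499 0.1595 0.0000
17.4023 8.1297 2.3869 0.3198 0.0000 0.0000
22.7493 12.1602 4.1451 0.6410 0.0000 0.0000 0.0000
27.7083 17.3639 7.0269 1.2850 0.0000 0.0000 0.0000 0.0000
32.2745 22.7493 11.5154 2.5760 0.0000 0.0000 0.0000 0.0000 0.0000
36.4791 27.7083 17.3639 5.1639 0.0000 0.0000 0.0000 0.0000 0.0000 0.0000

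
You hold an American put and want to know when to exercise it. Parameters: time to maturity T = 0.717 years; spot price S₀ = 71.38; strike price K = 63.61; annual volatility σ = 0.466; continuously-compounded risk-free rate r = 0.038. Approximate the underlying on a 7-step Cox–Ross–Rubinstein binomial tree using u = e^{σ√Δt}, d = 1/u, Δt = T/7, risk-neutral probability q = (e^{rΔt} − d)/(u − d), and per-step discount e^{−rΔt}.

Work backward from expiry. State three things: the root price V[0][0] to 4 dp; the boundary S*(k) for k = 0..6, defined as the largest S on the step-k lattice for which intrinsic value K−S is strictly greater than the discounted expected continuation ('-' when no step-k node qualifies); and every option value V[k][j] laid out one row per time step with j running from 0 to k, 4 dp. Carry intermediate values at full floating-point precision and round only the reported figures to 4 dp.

price = 6.4523
boundary = - - - - 39.3090 45.6314 52.9706
tree:
6.4523
9.4617 3.1898
13.4731 5.1199 1.0896
18.5040 8.0410 1.9438 0.1576
24.3010 12.2693 3.4487 0.3018 0.0000
29.7473 17.9786 6.0801 0.5780 0.0000 0.0000
34.4391 24.3010 10.6394 1.1069 0.0000 0.0000 0.0000
38.4808 29.7473 17.9786 2.1199 0.0000 0.0000 0.0000 0.0000

Δt=0.10243, u=1.16084, d=0.86145, q=0.47581, disc=e^(-rΔt)=0.99612
k=7 terminal: V=max(K-S,0) → 38.4808 29.7473 17.9786 2.1199 0.0000 0.0000 0.0000 0.0000
k=6: j=0 S=29.1709 intr=34.4391 cont=34.1920 V=34.4391[EX]; j=1 S=39.3090 intr=24.3010 cont=24.0539 V=24.3010[EX]; j=2 S=52.9706 intr=10.6394 cont=10.3923 V=10.6394[EX]; j=3 S=71.3800 intr=0.0000 cont=1.1069 V=1.1069[hold]; j=4 S=96.1875 intr=0.0000 cont=0.0000 V=0.0000[hold]; j=5 S=129.6166 intr=0.0000 cont=0.0000 V=0.0000[hold]; j=6 S=174.6637 intr=0.0000 cont=0.0000 V=0.0000[hold]  S*(6)=52.9706
k=5: j=0 S=33.8627 intr=29.7473 cont=29.5002 V=29.7473[EX]; j=1 S=45.6314 intr=17.9786 cont=17.7315 V=17.9786[EX]; j=2 S=61.4901 intr=2.1199 cont=6.0801 V=6.0801[hold]; j=3 S=82.8605 intr=0.0000 cont=0.5780 V=0.5780[hold]; j=4 S=111.6579 intr=0.0000 cont=0.0000 V=0.0000[hold]; j=5 S=150.4637 intr=0.0000 cont=0.0000 V=0.0000[hold]  S*(5)=45.6314
k=4: j=0 S=39.3090 intr=24.3010 cont=24.0539 V=24.3010[EX]; j=1 S=52.9706 intr=10.6394 cont=12.2693 V=12.2693[hold]; j=2 S=71.3800 intr=0.0000 cont=3.4487 V=3.4487[hold]; j=3 S=96.1875 intr=0.0000 cont=0.3018 V=0.3018[hold]; j=4 S=129.6166 intr=0.0000 cont=0.0000 V=0.0000[hold]  S*(4)=39.3090
k=3: j=0 S=45.6314 intr=17.9786 cont=18.5040 V=18.5040[hold]; j=1 S=61.4901 intr=2.1199 cont=8.0410 V=8.0410[hold]; j=2 S=82.8605 intr=0.0000 cont=1.9438 V=1.9438[hold]; j=3 S=111.6579 intr=0.0000 cont=0.1576 V=0.1576[hold]  S*(3)=-
k=2: j=0 S=52.9706 intr=10.6394 cont=13.4731 V=13.4731[hold]; j=1 S=71.3800 intr=0.0000 cont=5.1199 V=5.1199[hold]; j=2 S=96.1875 intr=0.0000 cont=1.0896 V=1.0896[hold]  S*(2)=-
k=1: j=0 S=61.4901 intr=2.1199 cont=9.4617 V=9.4617[hold]; j=1 S=82.8605 intr=0.0000 cont=3.1898 V=3.1898[hold]  S*(1)=-
k=0: j=0 S=71.3800 intr=0.0000 cont=6.4523 V=6.4523[hold]  S*(0)=-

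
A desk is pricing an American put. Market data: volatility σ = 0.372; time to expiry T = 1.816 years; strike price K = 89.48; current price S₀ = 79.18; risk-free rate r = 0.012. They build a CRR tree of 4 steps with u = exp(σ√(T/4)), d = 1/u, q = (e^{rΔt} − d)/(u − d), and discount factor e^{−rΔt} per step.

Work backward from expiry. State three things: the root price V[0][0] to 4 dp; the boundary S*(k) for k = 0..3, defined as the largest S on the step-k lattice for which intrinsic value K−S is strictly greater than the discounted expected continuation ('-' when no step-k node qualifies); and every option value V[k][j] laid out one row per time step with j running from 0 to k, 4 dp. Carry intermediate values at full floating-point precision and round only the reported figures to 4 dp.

params: Δt=0.45400 u=1.28486 d=0.77829 q=0.44845 e^(-rΔt)=0.99457
t_4 payoffs: 60.4272 41.5175 10.3000 0.0000 0.0000
t_3: node(3,0) S=37.3289 payoff=52.1511 vs cont=51.6649 → 52.1511 [stop]  node(3,1) S=61.6253 payoff=27.8547 vs cont=27.3686 → 27.8547 [stop]  node(3,2) S=101.7354 payoff=0.0000 vs cont=5.6501 → 5.6501 [wait]  node(3,3) S=167.9522 payoff=0.0000 vs cont=0.0000 → 0.0000 [wait]  ⇒ S*(3)=61.6253
t_2: node(2,0) S=47.9625 payoff=41.5175 vs cont=41.0313 → 41.5175 [stop]  node(2,1) S=79.1800 payoff=10.3000 vs cont=17.7999 → 17.7999 [wait]  node(2,2) S=130.7160 payoff=0.0000 vs cont=3.0994 → 3.0994 [wait]  ⇒ S*(2)=47.9625
t_1: node(1,0) S=61.6253 payoff=27.8547 vs cont=30.7136 → 30.7136 [wait]  node(1,1) S=101.7354 payoff=0.0000 vs cont=11.1466 → 11.1466 [wait]  ⇒ S*(1)=-
t_0: node(0,0) S=79.1800 payoff=10.3000 vs cont=21.8197 → 21.8197 [wait]  ⇒ S*(0)=-

price = 21.8197
boundary = - - 47.9625 61.6253
tree:
21.8197
30.7136 11.1466
41.5175 17.7999 3.0994
52.1511 27.8547 5.6501 0.0000
60.4272 41.5175 10.3000 0.0000 0.0000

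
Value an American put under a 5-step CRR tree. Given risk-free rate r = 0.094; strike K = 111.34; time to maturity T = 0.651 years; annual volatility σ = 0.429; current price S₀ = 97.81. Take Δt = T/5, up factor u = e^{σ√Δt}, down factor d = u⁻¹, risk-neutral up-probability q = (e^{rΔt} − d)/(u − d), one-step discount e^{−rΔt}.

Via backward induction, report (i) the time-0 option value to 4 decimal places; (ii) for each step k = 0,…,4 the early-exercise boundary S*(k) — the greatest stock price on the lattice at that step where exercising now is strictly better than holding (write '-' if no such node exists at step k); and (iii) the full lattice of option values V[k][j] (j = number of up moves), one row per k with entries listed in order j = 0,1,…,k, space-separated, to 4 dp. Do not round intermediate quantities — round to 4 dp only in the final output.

price = 18.6685
boundary = - - 71.7676 83.7830 71.7676
tree:
18.6685
27.8693 9.9630
39.5724 16.8977 3.3007
49.8647 27.5570 6.6960 0.0000
58.6809 39.5724 13.5839 0.0000 0.0000
66.2328 49.8647 27.5570 0.0000 0.0000 0.0000

params: Δt=0.13020 u=1.16742 d=0.85659 q=0.50099 e^(-rΔt)=0.98784
t_5 payoffs: 66.2328 49.8647 27.5570 0.0000 0.0000 0.0000
t_4: node(4,0) S=52.6591 payoff=58.6809 vs cont=57.3266 → 58.6809 [stop]  node(4,1) S=71.7676 payoff=39.5724 vs cont=38.2181 → 39.5724 [stop]  node(4,2) S=97.8100 payoff=13.5300 vs cont=13.5839 → 13.5839 [wait]  node(4,3) S=133.3025 payoff=0.0000 vs cont=0.0000 → 0.0000 [wait]  node(4,4) S=181.6742 payoff=0.0000 vs cont=0.0000 → 0.0000 [wait]  ⇒ S*(4)=71.7676
t_3: node(3,0) S=61.4753 payoff=49.8647 vs cont=48.5103 → 49.8647 [stop]  node(3,1) S=83.7830 payoff=27.5570 vs cont=26.2293 → 27.5570 [stop]  node(3,2) S=114.1855 payoff=0.0000 vs cont=6.6960 → 6.6960 [wait]  node(3,3) S=155.6201 payoff=0.0000 vs cont=0.0000 → 0.0000 [wait]  ⇒ S*(3)=83.7830
t_2: node(2,0) S=71.7676 payoff=39.5724 vs cont=38.2181 → 39.5724 [stop]  node(2,1) S=97.8100 payoff=13.5300 vs cont=16.8977 → 16.8977 [wait]  node(2,2) S=133.3025 payoff=0.0000 vs cont=3.3007 → 3.3007 [wait]  ⇒ S*(2)=71.7676
t_1: node(1,0) S=83.7830 payoff=27.5570 vs cont=27.8693 → 27.8693 [wait]  node(1,1) S=114.1855 payoff=0.0000 vs cont=9.9630 → 9.9630 [wait]  ⇒ S*(1)=-
t_0: node(0,0) S=97.8100 payoff=13.5300 vs cont=18.6685 → 18.6685 [wait]  ⇒ S*(0)=-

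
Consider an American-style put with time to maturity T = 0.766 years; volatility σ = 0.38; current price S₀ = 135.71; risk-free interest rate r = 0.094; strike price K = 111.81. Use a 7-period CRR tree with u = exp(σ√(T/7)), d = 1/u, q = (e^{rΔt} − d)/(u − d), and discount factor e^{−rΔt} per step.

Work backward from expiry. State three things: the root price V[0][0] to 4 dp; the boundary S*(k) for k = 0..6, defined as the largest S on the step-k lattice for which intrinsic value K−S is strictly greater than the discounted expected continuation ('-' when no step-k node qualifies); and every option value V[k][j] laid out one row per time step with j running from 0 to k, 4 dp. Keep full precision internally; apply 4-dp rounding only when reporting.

price = 5.0625
boundary = - - - - 82.0808 72.3851 82.0808
tree:
5.0625
8.2759 2.0732
13.1570 3.7472 0.5046
20.2073 6.6403 1.0396 0.0000
29.7292 11.4553 2.1420 0.0000 0.0000
39.4249 19.0156 4.4132 0.0000 0.0000 0.0000
47.9753 29.7292 9.0929 0.0000 0.0000 0.0000 0.0000
55.5157 39.4249 18.7347 0.0000 0.0000 0.0000 0.0000 0.0000

params: Δt=0.10943 u=1.13395 d=0.88188 q=0.50963 e^(-rΔt)=0.98977
t_7 payoffs: 55.5157 39.4249 18.7347 0.0000 0.0000 0.0000 0.0000 0.0000
t_6: node(6,0) S=63.8347 payoff=47.9753 vs cont=46.8311 → 47.9753 [stop]  node(6,1) S=82.0808 payoff=29.7292 vs cont=28.5850 → 29.7292 [stop]  node(6,2) S=105.5424 payoff=6.2676 vs cont=9.0929 → 9.0929 [wait]  node(6,3) S=135.7100 payoff=0.0000 vs cont=0.0000 → 0.0000 [wait]  node(6,4) S=174.5006 payoff=0.0000 vs cont=0.0000 → 0.0000 [wait]  node(6,5) S=224.3789 payoff=0.0000 vs cont=0.0000 → 0.0000 [wait]  node(6,6) S=288.5141 payoff=0.0000 vs cont=0.0000 → 0.0000 [wait]  ⇒ S*(6)=82.0808
t_5: node(5,0) S=72.3851 payoff=39.4249 vs cont=38.2807 → 39.4249 [stop]  node(5,1) S=93.0753 payoff=18.7347 vs cont=19.0156 → 19.0156 [wait]  node(5,2) S=119.6794 payoff=0.0000 vs cont=4.4132 → 4.4132 [wait]  node(5,3) S=153.8879 payoff=0.0000 vs cont=0.0000 → 0.0000 [wait]  node(5,4) S=197.8743 payoff=0.0000 vs cont=0.0000 → 0.0000 [wait]  node(5,5) S=254.4336 payoff=0.0000 vs cont=0.0000 → 0.0000 [wait]  ⇒ S*(5)=72.3851
t_4: node(4,0) S=82.0808 payoff=29.7292 vs cont=28.7266 → 29.7292 [stop]  node(4,1) S=105.5424 payoff=6.2676 vs cont=11.4553 → 11.4553 [wait]  node(4,2) S=135.7100 payoff=0.0000 vs cont=2.1420 → 2.1420 [wait]  node(4,3) S=174.5006 payoff=0.0000 vs cont=0.0000 → 0.0000 [wait]  node(4,4) S=224.3789 payoff=0.0000 vs cont=0.0000 → 0.0000 [wait]  ⇒ S*(4)=82.0808
t_3: node(3,0) S=93.0753 payoff=18.7347 vs cont=20.2073 → 20.2073 [wait]  node(3,1) S=119.6794 payoff=0.0000 vs cont=6.6403 → 6.6403 [wait]  node(3,2) S=153.8879 payoff=0.0000 vs cont=1.0396 → 1.0396 [wait]  node(3,3) S=197.8743 payoff=0.0000 vs cont=0.0000 → 0.0000 [wait]  ⇒ S*(3)=-
t_2: node(2,0) S=105.5424 payoff=6.2676 vs cont=13.1570 → 13.1570 [wait]  node(2,1) S=135.7100 payoff=0.0000 vs cont=3.7472 → 3.7472 [wait]  node(2,2) S=174.5006 payoff=0.0000 vs cont=0.5046 → 0.5046 [wait]  ⇒ S*(2)=-
t_1: node(1,0) S=119.6794 payoff=0.0000 vs cont=8.2759 → 8.2759 [wait]  node(1,1) S=153.8879 payoff=0.0000 vs cont=2.0732 → 2.0732 [wait]  ⇒ S*(1)=-
t_0: node(0,0) S=135.7100 payoff=0.0000 vs cont=5.0625 → 5.0625 [wait]  ⇒ S*(0)=-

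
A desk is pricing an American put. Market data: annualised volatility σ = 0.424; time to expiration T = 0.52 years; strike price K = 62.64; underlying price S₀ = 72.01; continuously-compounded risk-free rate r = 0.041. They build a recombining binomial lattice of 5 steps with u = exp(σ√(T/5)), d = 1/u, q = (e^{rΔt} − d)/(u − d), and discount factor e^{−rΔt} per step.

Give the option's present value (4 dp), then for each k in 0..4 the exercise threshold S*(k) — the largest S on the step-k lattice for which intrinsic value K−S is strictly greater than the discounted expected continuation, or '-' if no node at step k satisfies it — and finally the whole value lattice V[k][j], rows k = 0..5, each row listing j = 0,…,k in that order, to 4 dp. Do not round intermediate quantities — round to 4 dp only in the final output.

Δt=0.10400  u=1.14653  d=0.87220  q=0.48145  discount=0.99575
step 5 (expiry): payoffs max(K−S,0) = 26.2925 14.8605 0.0000 0.0000 0.0000 0.0000
step 4: (k=4,j=0): S=41.6733, (K−S)⁺=20.9667, hold=20.7001 ⇒ V=20.9667 exercise | (k=4,j=1): S=54.7804, (K−S)⁺=7.8596, hold=7.6732 ⇒ V=7.8596 exercise | (k=4,j=2): S=72.0100, (K−S)⁺=0.0000, hold=0.0000 ⇒ V=0.0000 continue | (k=4,j=3): S=94.6586, (K−S)⁺=0.0000, hold=0.0000 ⇒ V=0.0000 continue | (k=4,j=4): S=124.4307, (K−S)⁺=0.0000, hold=0.0000 ⇒ V=0.0000 continue  boundary S*=54.7804
step 3: (k=3,j=0): S=47.7795, (K−S)⁺=14.8605, hold=14.5939 ⇒ V=14.8605 exercise | (k=3,j=1): S=62.8072, (K−S)⁺=0.0000, hold=4.0583 ⇒ V=4.0583 continue | (k=3,j=2): S=82.5613, (K−S)⁺=0.0000, hold=0.0000 ⇒ V=0.0000 continue | (k=3,j=3): S=108.5285, (K−S)⁺=0.0000, hold=0.0000 ⇒ V=0.0000 continue  boundary S*=47.7795
step 2: (k=2,j=0): S=54.7804, (K−S)⁺=7.8596, hold=9.6187 ⇒ V=9.6187 continue | (k=2,j=1): S=72.0100, (K−S)⁺=0.0000, hold=2.0955 ⇒ V=2.0955 continue | (k=2,j=2): S=94.6586, (K−S)⁺=0.0000, hold=0.0000 ⇒ V=0.0000 continue  boundary S*=-
step 1: (k=1,j=0): S=62.8072, (K−S)⁺=0.0000, hold=5.9712 ⇒ V=5.9712 continue | (k=1,j=1): S=82.5613, (K−S)⁺=0.0000, hold=1.0820 ⇒ V=1.0820 continue  boundary S*=-
step 0: (k=0,j=0): S=72.0100, (K−S)⁺=0.0000, hold=3.6019 ⇒ V=3.6019 continue  boundary S*=-

price = 3.6019
boundary = - - - 47.7795 54.7804
tree:
3.6019
5.9712 1.0820
9.6187 2.0955 0.0000
14.8605 4.0583 0.0000 0.0000
20.9667 7.8596 0.0000 0.0000 0.0000
26.2925 14.8605 0.0000 0.0000 0.0000 0.0000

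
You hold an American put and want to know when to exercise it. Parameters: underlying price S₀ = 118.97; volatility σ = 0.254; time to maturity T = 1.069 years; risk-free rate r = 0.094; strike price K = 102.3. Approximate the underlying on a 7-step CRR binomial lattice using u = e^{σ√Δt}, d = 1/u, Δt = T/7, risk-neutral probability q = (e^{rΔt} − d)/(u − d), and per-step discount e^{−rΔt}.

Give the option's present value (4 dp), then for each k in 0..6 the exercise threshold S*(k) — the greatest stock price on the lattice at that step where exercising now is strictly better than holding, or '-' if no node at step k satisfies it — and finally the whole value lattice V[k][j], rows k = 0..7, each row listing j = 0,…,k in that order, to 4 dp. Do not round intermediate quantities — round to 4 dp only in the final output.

price = 2.7866
boundary = - - - - 79.9844 88.3311 79.9844
tree:
2.7866
4.9424 1.0813
8.5103 2.1289 0.2455
14.1162 4.1096 0.5509 0.0000
22.3156 7.7234 1.2363 0.0000 0.0000
29.8735 13.9689 2.7741 0.0000 0.0000 0.0000
36.7173 22.3156 6.2251 0.0000 0.0000 0.0000 0.0000
42.9144 29.8735 13.9689 0.0000 0.0000 0.0000 0.0000 0.0000

params: Δt=0.15271 u=1.10435 d=0.90551 q=0.54792 e^(-rΔt)=0.98575
t_7 payoffs: 42.9144 29.8735 13.9689 0.0000 0.0000 0.0000 0.0000 0.0000
t_6: node(6,0) S=65.5827 payoff=36.7173 vs cont=35.2592 → 36.7173 [stop]  node(6,1) S=79.9844 payoff=22.3156 vs cont=20.8575 → 22.3156 [stop]  node(6,2) S=97.5487 payoff=4.7513 vs cont=6.2251 → 6.2251 [wait]  node(6,3) S=118.9700 payoff=0.0000 vs cont=0.0000 → 0.0000 [wait]  node(6,4) S=145.0953 payoff=0.0000 vs cont=0.0000 → 0.0000 [wait]  node(6,5) S=176.9577 payoff=0.0000 vs cont=0.0000 → 0.0000 [wait]  node(6,6) S=215.8169 payoff=0.0000 vs cont=0.0000 → 0.0000 [wait]  ⇒ S*(6)=79.9844
t_5: node(5,0) S=72.4265 payoff=29.8735 vs cont=28.4155 → 29.8735 [stop]  node(5,1) S=88.3311 payoff=13.9689 vs cont=13.3069 → 13.9689 [stop]  node(5,2) S=107.7282 payoff=0.0000 vs cont=2.7741 → 2.7741 [wait]  node(5,3) S=131.3849 payoff=0.0000 vs cont=0.0000 → 0.0000 [wait]  node(5,4) S=160.2365 payoff=0.0000 vs cont=0.0000 → 0.0000 [wait]  node(5,5) S=195.4238 payoff=0.0000 vs cont=0.0000 → 0.0000 [wait]  ⇒ S*(5)=88.3311
t_4: node(4,0) S=79.9844 payoff=22.3156 vs cont=20.8575 → 22.3156 [stop]  node(4,1) S=97.5487 payoff=4.7513 vs cont=7.7234 → 7.7234 [wait]  node(4,2) S=118.9700 payoff=0.0000 vs cont=1.2363 → 1.2363 [wait]  node(4,3) S=145.0953 payoff=0.0000 vs cont=0.0000 → 0.0000 [wait]  node(4,4) S=176.9577 payoff=0.0000 vs cont=0.0000 → 0.0000 [wait]  ⇒ S*(4)=79.9844
t_3: node(3,0) S=88.3311 payoff=13.9689 vs cont=14.1162 → 14.1162 [wait]  node(3,1) S=107.7282 payoff=0.0000 vs cont=4.1096 → 4.1096 [wait]  node(3,2) S=131.3849 payoff=0.0000 vs cont=0.5509 → 0.5509 [wait]  node(3,3) S=160.2365 payoff=0.0000 vs cont=0.0000 → 0.0000 [wait]  ⇒ S*(3)=-
t_2: node(2,0) S=97.5487 payoff=4.7513 vs cont=8.5103 → 8.5103 [wait]  node(2,1) S=118.9700 payoff=0.0000 vs cont=2.1289 → 2.1289 [wait]  node(2,2) S=145.0953 payoff=0.0000 vs cont=0.2455 → 0.2455 [wait]  ⇒ S*(2)=-
t_1: node(1,0) S=107.7282 payoff=0.0000 vs cont=4.9424 → 4.9424 [wait]  node(1,1) S=131.3849 payoff=0.0000 vs cont=1.0813 → 1.0813 [wait]  ⇒ S*(1)=-
t_0: node(0,0) S=118.9700 payoff=0.0000 vs cont=2.7866 → 2.7866 [wait]  ⇒ S*(0)=-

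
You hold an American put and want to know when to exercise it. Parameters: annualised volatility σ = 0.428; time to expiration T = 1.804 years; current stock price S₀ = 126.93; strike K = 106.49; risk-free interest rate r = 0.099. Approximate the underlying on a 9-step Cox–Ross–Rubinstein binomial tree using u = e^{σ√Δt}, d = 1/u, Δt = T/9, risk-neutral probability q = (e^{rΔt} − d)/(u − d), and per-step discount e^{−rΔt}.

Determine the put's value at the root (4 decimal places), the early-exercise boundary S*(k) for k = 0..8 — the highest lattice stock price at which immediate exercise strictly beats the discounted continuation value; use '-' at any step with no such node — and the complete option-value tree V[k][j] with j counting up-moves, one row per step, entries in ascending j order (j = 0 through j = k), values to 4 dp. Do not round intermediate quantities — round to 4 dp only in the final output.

Δt=0.20044  u=1.21121  d=0.82562  q=0.50422  discount=0.98035
step 9 (expiry): payoffs max(K−S,0) = 83.8650 73.2984 57.7970 35.0559 1.6940 0.0000 0.0000 0.0000 0.0000 0.0000
step 8: (k=8,j=0): S=27.4036, (K−S)⁺=79.0864, hold=76.9940 ⇒ V=79.0864 exercise | (k=8,j=1): S=40.2020, (K−S)⁺=66.2880, hold=64.1957 ⇒ V=66.2880 exercise | (k=8,j=2): S=58.9775, (K−S)⁺=47.5125, hold=45.4202 ⇒ V=47.5125 exercise | (k=8,j=3): S=86.5217, (K−S)⁺=19.9683, hold=17.8759 ⇒ V=19.9683 exercise | (k=8,j=4): S=126.9300, (K−S)⁺=0.0000, hold=0.8233 ⇒ V=0.8233 continue | (k=8,j=5): S=186.2101, (K−S)⁺=0.0000, hold=0.0000 ⇒ V=0.0000 continue | (k=8,j=6): S=273.1758, (K−S)⁺=0.0000, hold=0.0000 ⇒ V=0.0000 continue | (k=8,j=7): S=400.7571, (K−S)⁺=0.0000, hold=0.0000 ⇒ V=0.0000 continue | (k=8,j=8): S=587.9227, (K−S)⁺=0.0000, hold=0.0000 ⇒ V=0.0000 continue  boundary S*=86.5217
step 7: (k=7,j=0): S=33.1916, (K−S)⁺=73.2984, hold=71.2061 ⇒ V=73.2984 exercise | (k=7,j=1): S=48.6930, (K−S)⁺=57.7970, hold=55.7046 ⇒ V=57.7970 exercise | (k=7,j=2): S=71.4341, (K−S)⁺=35.0559, hold=32.9635 ⇒ V=35.0559 exercise | (k=7,j=3): S=104.7960, (K−S)⁺=1.6940, hold=10.1123 ⇒ V=10.1123 continue | (k=7,j=4): S=153.7389, (K−S)⁺=0.0000, hold=0.4002 ⇒ V=0.4002 continue | (k=7,j=5): S=225.5396, (K−S)⁺=0.0000, hold=0.0000 ⇒ V=0.0000 continue | (k=7,j=6): S=330.8733, (K−S)⁺=0.0000, hold=0.0000 ⇒ V=0.0000 continue | (k=7,j=7): S=485.4011, (K−S)⁺=0.0000, hold=0.0000 ⇒ V=0.0000 continue  boundary S*=71.4341
step 6: (k=6,j=0): S=40.2020, (K−S)⁺=66.2880, hold=64.1957 ⇒ V=66.2880 exercise | (k=6,j=1): S=58.9775, (K−S)⁺=47.5125, hold=45.4202 ⇒ V=47.5125 exercise | (k=6,j=2): S=86.5217, (K−S)⁺=19.9683, hold=22.0372 ⇒ V=22.0372 continue | (k=6,j=3): S=126.9300, (K−S)⁺=0.0000, hold=5.1128 ⇒ V=5.1128 continue | (k=6,j=4): S=186.2101, (K−S)⁺=0.0000, hold=0.1945 ⇒ V=0.1945 continue | (k=6,j=5): S=273.1758, (K−S)⁺=0.0000, hold=0.0000 ⇒ V=0.0000 continue | (k=6,j=6): S=400.7571, (K−S)⁺=0.0000, hold=0.0000 ⇒ V=0.0000 continue  boundary S*=58.9775
step 5: (k=5,j=0): S=48.6930, (K−S)⁺=57.7970, hold=55.7046 ⇒ V=57.7970 exercise | (k=5,j=1): S=71.4341, (K−S)⁺=35.0559, hold=33.9862 ⇒ V=35.0559 exercise | (k=5,j=2): S=104.7960, (K−S)⁺=1.6940, hold=13.2383 ⇒ V=13.2383 continue | (k=5,j=3): S=153.7389, (K−S)⁺=0.0000, hold=2.5812 ⇒ V=2.5812 continue | (k=5,j=4): S=225.5396, (K−S)⁺=0.0000, hold=0.0945 ⇒ V=0.0945 continue | (k=5,j=5): S=330.8733, (K−S)⁺=0.0000, hold=0.0000 ⇒ V=0.0000 continue  boundary S*=71.4341
step 4: (k=4,j=0): S=58.9775, (K−S)⁺=47.5125, hold=45.4202 ⇒ V=47.5125 exercise | (k=4,j=1): S=86.5217, (K−S)⁺=19.9683, hold=23.5824 ⇒ V=23.5824 continue | (k=4,j=2): S=126.9300, (K−S)⁺=0.0000, hold=7.7102 ⇒ V=7.7102 continue | (k=4,j=3): S=186.2101, (K−S)⁺=0.0000, hold=1.3013 ⇒ V=1.3013 continue | (k=4,j=4): S=273.1758, (K−S)⁺=0.0000, hold=0.0459 ⇒ V=0.0459 continue  boundary S*=58.9775
step 3: (k=3,j=0): S=71.4341, (K−S)⁺=35.0559, hold=34.7500 ⇒ V=35.0559 exercise | (k=3,j=1): S=104.7960, (K−S)⁺=1.6940, hold=15.2732 ⇒ V=15.2732 continue | (k=3,j=2): S=153.7389, (K−S)⁺=0.0000, hold=4.3907 ⇒ V=4.3907 continue | (k=3,j=3): S=225.5396, (K−S)⁺=0.0000, hold=0.6552 ⇒ V=0.6552 continue  boundary S*=71.4341
step 2: (k=2,j=0): S=86.5217, (K−S)⁺=19.9683, hold=24.5883 ⇒ V=24.5883 continue | (k=2,j=1): S=126.9300, (K−S)⁺=0.0000, hold=9.5938 ⇒ V=9.5938 continue | (k=2,j=2): S=186.2101, (K−S)⁺=0.0000, hold=2.4579 ⇒ V=2.4579 continue  boundary S*=-
step 1: (k=1,j=0): S=104.7960, (K−S)⁺=1.6940, hold=16.6932 ⇒ V=16.6932 continue | (k=1,j=1): S=153.7389, (K−S)⁺=0.0000, hold=5.8779 ⇒ V=5.8779 continue  boundary S*=-
step 0: (k=0,j=0): S=126.9300, (K−S)⁺=0.0000, hold=11.0191 ⇒ V=11.0191 continue  boundary S*=-

price = 11.0191
boundary = - - - 71.4341 58.9775 71.4341 58.9775 71.4341 86.5217
tree:
11.0191
16.6932 5.8779
24.5883 9.5938 2.4579
35.0559 15.2732 4.3907 0.6552
47.5125 23.5824 7.7102 1.3013 0.0459
57.7970 35.0559 13.2383 2.5812 0.0945 0.0000
66.2880 47.5125 22.0372 5.1128 0.1945 0.0000 0.0000
73.2984 57.7970 35.0559 10.1123 0.4002 0.0000 0.0000 0.0000
79.0864 66.2880 47.5125 19.9683 0.8233 0.0000 0.0000 0.0000 0.0000
83.8650 73.2984 57.7970 35.0559 1.6940 0.0000 0.0000 0.0000 0.0000 0.0000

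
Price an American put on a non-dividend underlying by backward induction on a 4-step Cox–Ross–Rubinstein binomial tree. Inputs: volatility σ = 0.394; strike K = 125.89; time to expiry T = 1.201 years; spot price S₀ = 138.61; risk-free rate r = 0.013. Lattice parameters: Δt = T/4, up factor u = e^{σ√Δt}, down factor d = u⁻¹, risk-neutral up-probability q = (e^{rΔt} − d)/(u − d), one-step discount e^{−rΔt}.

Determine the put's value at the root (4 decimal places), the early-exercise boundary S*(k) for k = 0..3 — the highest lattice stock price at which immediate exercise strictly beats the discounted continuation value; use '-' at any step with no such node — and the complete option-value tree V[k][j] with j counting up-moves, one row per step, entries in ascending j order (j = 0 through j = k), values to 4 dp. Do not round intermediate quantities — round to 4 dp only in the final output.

Δt=0.30025, u=1.24097, d=0.80582, q=0.45522, disc=e^(-rΔt)=0.99610
k=4 terminal: V=max(K-S,0) → 67.4445 35.8838 0.0000 0.0000 0.0000
k=3: j=0 S=72.5290 intr=53.3610 cont=52.8706 V=53.3610[EX]; j=1 S=111.6950 intr=14.1950 cont=19.4725 V=19.4725[hold]; j=2 S=172.0107 intr=0.0000 cont=0.0000 V=0.0000[hold]; j=3 S=264.8972 intr=0.0000 cont=0.0000 V=0.0000[hold]  S*(3)=72.5290
k=2: j=0 S=90.0062 intr=35.8838 cont=37.7864 V=37.7864[hold]; j=1 S=138.6100 intr=0.0000 cont=10.5668 V=10.5668[hold]; j=2 S=213.4600 intr=0.0000 cont=0.0000 V=0.0000[hold]  S*(2)=-
k=1: j=0 S=111.6950 intr=14.1950 cont=25.2965 V=25.2965[hold]; j=1 S=172.0107 intr=0.0000 cont=5.7341 V=5.7341[hold]  S*(1)=-
k=0: j=0 S=138.6100 intr=0.0000 cont=16.3274 V=16.3274[hold]  S*(0)=-

price = 16.3274
boundary = - - - 72.5290
tree:
16.3274
25.2965 5.7341
37.7864 10.5668 0.0000
53.3610 19.4725 0.0000 0.0000
67.4445 35.8838 0.0000 0.0000 0.0000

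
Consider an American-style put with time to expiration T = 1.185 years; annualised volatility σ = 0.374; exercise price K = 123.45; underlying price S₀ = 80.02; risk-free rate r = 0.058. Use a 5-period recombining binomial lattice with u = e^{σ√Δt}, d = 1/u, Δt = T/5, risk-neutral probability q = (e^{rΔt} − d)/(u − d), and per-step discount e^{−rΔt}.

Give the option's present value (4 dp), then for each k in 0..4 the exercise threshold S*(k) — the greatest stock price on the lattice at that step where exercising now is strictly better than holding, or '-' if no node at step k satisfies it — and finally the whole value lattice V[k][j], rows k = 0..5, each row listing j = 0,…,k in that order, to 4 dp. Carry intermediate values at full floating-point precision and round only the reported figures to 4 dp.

price = 43.4300
boundary = 80.0200 66.6999 80.0200 66.6999 80.0200
tree:
43.4300
56.7501 30.2773
67.8529 43.4300 17.5700
77.1076 56.7501 28.4186 6.8807
84.8217 67.8529 43.4300 13.7431 0.0000
91.2518 77.1076 56.7501 27.4499 0.0000 0.0000

params: Δt=0.23700 u=1.19970 d=0.83354 q=0.49241 e^(-rΔt)=0.98635
t_5 payoffs: 91.2518 77.1076 56.7501 27.4499 0.0000 0.0000
t_4: node(4,0) S=38.6283 payoff=84.8217 vs cont=83.1364 → 84.8217 [stop]  node(4,1) S=55.5971 payoff=67.8529 vs cont=66.1676 → 67.8529 [stop]  node(4,2) S=80.0200 payoff=43.4300 vs cont=41.7447 → 43.4300 [stop]  node(4,3) S=115.1716 payoff=8.2784 vs cont=13.7431 → 13.7431 [wait]  node(4,4) S=165.7646 payoff=0.0000 vs cont=0.0000 → 0.0000 [wait]  ⇒ S*(4)=80.0200
t_3: node(3,0) S=46.3424 payoff=77.1076 vs cont=75.4223 → 77.1076 [stop]  node(3,1) S=66.6999 payoff=56.7501 vs cont=55.0648 → 56.7501 [stop]  node(3,2) S=96.0001 payoff=27.4499 vs cont=28.4186 → 28.4186 [wait]  node(3,3) S=138.1715 payoff=0.0000 vs cont=6.8807 → 6.8807 [wait]  ⇒ S*(3)=66.6999
t_2: node(2,0) S=55.5971 payoff=67.8529 vs cont=66.1676 → 67.8529 [stop]  node(2,1) S=80.0200 payoff=43.4300 vs cont=42.2152 → 43.4300 [stop]  node(2,2) S=115.1716 payoff=8.2784 vs cont=17.5700 → 17.5700 [wait]  ⇒ S*(2)=80.0200
t_1: node(1,0) S=66.6999 payoff=56.7501 vs cont=55.0648 → 56.7501 [stop]  node(1,1) S=96.0001 payoff=27.4499 vs cont=30.2773 → 30.2773 [wait]  ⇒ S*(1)=66.6999
t_0: node(0,0) S=80.0200 payoff=43.4300 vs cont=43.1179 → 43.4300 [stop]  ⇒ S*(0)=80.0200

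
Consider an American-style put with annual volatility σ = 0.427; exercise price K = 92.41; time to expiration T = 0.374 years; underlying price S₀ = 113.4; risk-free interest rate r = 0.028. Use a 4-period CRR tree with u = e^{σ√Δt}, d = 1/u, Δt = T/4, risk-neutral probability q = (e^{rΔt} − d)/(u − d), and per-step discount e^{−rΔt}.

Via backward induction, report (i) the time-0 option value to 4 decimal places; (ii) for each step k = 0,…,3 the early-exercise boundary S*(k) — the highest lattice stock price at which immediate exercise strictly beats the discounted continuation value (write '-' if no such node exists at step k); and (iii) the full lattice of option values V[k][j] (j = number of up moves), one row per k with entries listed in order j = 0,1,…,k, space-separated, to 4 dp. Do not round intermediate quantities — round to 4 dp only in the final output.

price = 3.2578
boundary = - - - 76.6477
tree:
3.2578
5.5943 0.7182
9.4744 1.3779 0.0000
15.7623 2.6436 0.0000 0.0000
25.1441 5.0719 0.0000 0.0000 0.0000

Δt=0.09350, u=1.13947, d=0.87760, q=0.47741, disc=e^(-rΔt)=0.99739
k=4 terminal: V=max(K-S,0) → 25.1441 5.0719 0.0000 0.0000 0.0000
k=3: j=0 S=76.6477 intr=15.7623 cont=15.5206 V=15.7623[EX]; j=1 S=99.5196 intr=0.0000 cont=2.6436 V=2.6436[hold]; j=2 S=129.2164 intr=0.0000 cont=0.0000 V=0.0000[hold]; j=3 S=167.7748 intr=0.0000 cont=0.0000 V=0.0000[hold]  S*(3)=76.6477
k=2: j=0 S=87.3381 intr=5.0719 cont=9.4744 V=9.4744[hold]; j=1 S=113.4000 intr=0.0000 cont=1.3779 V=1.3779[hold]; j=2 S=147.2388 intr=0.0000 cont=0.0000 V=0.0000[hold]  S*(2)=-
k=1: j=0 S=99.5196 intr=0.0000 cont=5.5943 V=5.5943[hold]; j=1 S=129.2164 intr=0.0000 cont=0.7182 V=0.7182[hold]  S*(1)=-
k=0: j=0 S=113.4000 intr=0.0000 cont=3.2578 V=3.2578[hold]  S*(0)=-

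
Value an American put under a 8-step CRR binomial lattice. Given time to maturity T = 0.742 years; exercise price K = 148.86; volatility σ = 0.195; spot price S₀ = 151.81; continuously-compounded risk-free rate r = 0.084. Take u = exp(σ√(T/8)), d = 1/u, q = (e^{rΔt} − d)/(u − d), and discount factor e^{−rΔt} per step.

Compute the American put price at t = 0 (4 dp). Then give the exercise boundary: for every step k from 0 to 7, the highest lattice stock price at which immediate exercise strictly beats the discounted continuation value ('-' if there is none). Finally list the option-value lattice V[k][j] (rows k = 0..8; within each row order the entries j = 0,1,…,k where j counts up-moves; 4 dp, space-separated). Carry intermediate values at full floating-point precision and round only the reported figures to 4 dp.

Δt=0.09275  u=1.06119  d=0.94234  q=0.55097  discount=0.99224
step 8 (expiry): payoffs max(K−S,0) = 54.4607 42.5555 29.1489 14.0514 0.0000 0.0000 0.0000 0.0000 0.0000
step 7: (k=7,j=0): S=100.1752, (K−S)⁺=48.6848, hold=47.5295 ⇒ V=48.6848 exercise | (k=7,j=1): S=112.8088, (K−S)⁺=36.0512, hold=34.8959 ⇒ V=36.0512 exercise | (k=7,j=2): S=127.0358, (K−S)⁺=21.8242, hold=20.6690 ⇒ V=21.8242 exercise | (k=7,j=3): S=143.0569, (K−S)⁺=5.8031, hold=6.2605 ⇒ V=6.2605 continue | (k=7,j=4): S=161.0986, (K−S)⁺=0.0000, hold=0.0000 ⇒ V=0.0000 continue | (k=7,j=5): S=181.4157, (K−S)⁺=0.0000, hold=0.0000 ⇒ V=0.0000 continue | (k=7,j=6): S=204.2950, (K−S)⁺=0.0000, hold=0.0000 ⇒ V=0.0000 continue | (k=7,j=7): S=230.0597, (K−S)⁺=0.0000, hold=0.0000 ⇒ V=0.0000 continue  boundary S*=127.0358
step 6: (k=6,j=0): S=106.3045, (K−S)⁺=42.5555, hold=41.4002 ⇒ V=42.5555 exercise | (k=6,j=1): S=119.7111, (K−S)⁺=29.1489, hold=27.9936 ⇒ V=29.1489 exercise | (k=6,j=2): S=134.8086, (K−S)⁺=14.0514, hold=13.1463 ⇒ V=14.0514 exercise | (k=6,j=3): S=151.8100, (K−S)⁺=0.0000, hold=2.7894 ⇒ V=2.7894 continue | (k=6,j=4): S=170.9556, (K−S)⁺=0.0000, hold=0.0000 ⇒ V=0.0000 continue | (k=6,j=5): S=192.5157, (K−S)⁺=0.0000, hold=0.0000 ⇒ V=0.0000 continue | (k=6,j=6): S=216.7949, (K−S)⁺=0.0000, hold=0.0000 ⇒ V=0.0000 continue  boundary S*=134.8086
step 5: (k=5,j=0): S=112.8088, (K−S)⁺=36.0512, hold=34.8959 ⇒ V=36.0512 exercise | (k=5,j=1): S=127.0358, (K−S)⁺=21.8242, hold=20.6690 ⇒ V=21.8242 exercise | (k=5,j=2): S=143.0569, (K−S)⁺=5.8031, hold=7.7855 ⇒ V=7.7855 continue | (k=5,j=3): S=161.0986, (K−S)⁺=0.0000, hold=1.2428 ⇒ V=1.2428 continue | (k=5,j=4): S=181.4157, (K−S)⁺=0.0000, hold=0.0000 ⇒ V=0.0000 continue | (k=5,j=5): S=204.2950, (K−S)⁺=0.0000, hold=0.0000 ⇒ V=0.0000 continue  boundary S*=127.0358
step 4: (k=4,j=0): S=119.7111, (K−S)⁺=29.1489, hold=27.9936 ⇒ V=29.1489 exercise | (k=4,j=1): S=134.8086, (K−S)⁺=14.0514, hold=13.9800 ⇒ V=14.0514 exercise | (k=4,j=2): S=151.8100, (K−S)⁺=0.0000, hold=4.1482 ⇒ V=4.1482 continue | (k=4,j=3): S=170.9556, (K−S)⁺=0.0000, hold=0.5537 ⇒ V=0.5537 continue | (k=4,j=4): S=192.5157, (K−S)⁺=0.0000, hold=0.0000 ⇒ V=0.0000 continue  boundary S*=134.8086
step 3: (k=3,j=0): S=127.0358, (K−S)⁺=21.8242, hold=20.6690 ⇒ V=21.8242 exercise | (k=3,j=1): S=143.0569, (K−S)⁺=5.8031, hold=8.5283 ⇒ V=8.5283 continue | (k=3,j=2): S=161.0986, (K−S)⁺=0.0000, hold=2.1509 ⇒ V=2.1509 continue | (k=3,j=3): S=181.4157, (K−S)⁺=0.0000, hold=0.2467 ⇒ V=0.2467 continue  boundary S*=127.0358
step 2: (k=2,j=0): S=134.8086, (K−S)⁺=14.0514, hold=14.3861 ⇒ V=14.3861 continue | (k=2,j=1): S=151.8100, (K−S)⁺=0.0000, hold=4.9757 ⇒ V=4.9757 continue | (k=2,j=2): S=170.9556, (K−S)⁺=0.0000, hold=1.0932 ⇒ V=1.0932 continue  boundary S*=-
step 1: (k=1,j=0): S=143.0569, (K−S)⁺=5.8031, hold=9.1298 ⇒ V=9.1298 continue | (k=1,j=1): S=161.0986, (K−S)⁺=0.0000, hold=2.8145 ⇒ V=2.8145 continue  boundary S*=-
step 0: (k=0,j=0): S=151.8100, (K−S)⁺=0.0000, hold=5.6064 ⇒ V=5.6064 continue  boundary S*=-

price = 5.6064
boundary = - - - 127.0358 134.8086 127.0358 134.8086 127.0358
tree:
5.6064
9.1298 2.8145
14.3861 4.9757 1.0932
21.8242 8.5283 2.1509 0.2467
29.1489 14.0514 4.1482 0.5537 0.0000
36.0512 21.8242 7.7855 1.2428 0.0000 0.0000
42.5555 29.1489 14.0514 2.7894 0.0000 0.0000 0.0000
48.6848 36.0512 21.8242 6.2605 0.0000 0.0000 0.0000 0.0000
54.4607 42.5555 29.1489 14.0514 0.0000 0.0000 0.0000 0.0000 0.0000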